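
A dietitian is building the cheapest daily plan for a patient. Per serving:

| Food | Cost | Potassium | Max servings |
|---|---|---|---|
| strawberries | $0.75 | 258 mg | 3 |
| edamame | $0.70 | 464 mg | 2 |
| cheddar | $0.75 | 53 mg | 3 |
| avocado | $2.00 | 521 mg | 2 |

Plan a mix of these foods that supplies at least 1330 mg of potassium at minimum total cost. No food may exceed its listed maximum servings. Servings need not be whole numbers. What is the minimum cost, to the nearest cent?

$2.57

Cost per mg of potassium: edamame $0.0015, strawberries $0.0029, avocado $0.0038, cheddar $0.0142.
Take 2 servings of edamame: +928.0 mg potassium for $1.40 (total $1.40, still need 402.0 mg).
Take 1.558 servings of strawberries: +402.0 mg potassium for $1.17 (total $2.57, still need 0.0 mg).
Greedy by cheapest-per-mg is optimal for a single linear constraint, so the minimum cost is $2.57.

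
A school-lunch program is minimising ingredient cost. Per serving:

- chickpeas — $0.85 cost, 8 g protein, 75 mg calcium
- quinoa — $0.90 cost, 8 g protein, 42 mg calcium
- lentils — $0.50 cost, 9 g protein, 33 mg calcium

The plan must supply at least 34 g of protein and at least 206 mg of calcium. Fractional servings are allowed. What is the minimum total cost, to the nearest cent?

$2.61

Check every corner: each single food scaled to meet both minima, and each pair solved so both constraints bind.
chickpeas only: max(34/8, 206/75) = 4.25 servings → $3.61.
quinoa only: max(34/8, 206/42) = 4.905 servings → $4.41.
lentils only: max(34/9, 206/33) = 6.242 servings → $3.12.
chickpeas + quinoa with both tight: 0.8333 servings and 3.417 servings → $3.78.
chickpeas + lentils with both tight: 1.781 servings and 2.195 servings → $2.61.
quinoa + lentils: the both-tight solution has a negative serving — not a feasible corner.
So the least-cost plan costs $2.61.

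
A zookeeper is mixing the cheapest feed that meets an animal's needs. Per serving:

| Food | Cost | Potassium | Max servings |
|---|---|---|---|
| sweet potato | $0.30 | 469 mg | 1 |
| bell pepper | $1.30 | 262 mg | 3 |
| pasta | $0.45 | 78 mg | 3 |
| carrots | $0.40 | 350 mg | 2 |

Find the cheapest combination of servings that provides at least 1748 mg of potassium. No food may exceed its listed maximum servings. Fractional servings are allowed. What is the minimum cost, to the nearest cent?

$3.97

Cost per mg of potassium: sweet potato $0.0006, carrots $0.0011, bell pepper $0.0050, pasta $0.0058.
Take 1 serving of sweet potato: +469.0 mg potassium for $0.30 (total $0.30, still need 1279.0 mg).
Take 2 servings of carrots: +700.0 mg potassium for $0.80 (total $1.10, still need 579.0 mg).
Take 2.21 servings of bell pepper: +579.0 mg potassium for $2.87 (total $3.97, still need 0.0 mg).
Greedy by cheapest-per-mg is optimal for a single linear constraint, so the minimum cost is $3.97.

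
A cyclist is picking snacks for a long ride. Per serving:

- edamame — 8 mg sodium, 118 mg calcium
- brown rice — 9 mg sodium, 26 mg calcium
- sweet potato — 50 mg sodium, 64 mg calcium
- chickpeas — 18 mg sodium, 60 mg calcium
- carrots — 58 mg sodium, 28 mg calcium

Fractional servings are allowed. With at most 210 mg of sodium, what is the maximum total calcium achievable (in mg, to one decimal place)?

Calcium per mg sodium: edamame 14.75, chickpeas 3.333, brown rice 2.889, sweet potato 1.28, carrots 0.4828.
With no serving limits, spend the whole sodium allowance on edamame: 210 mg / 8 mg × 118 mg = 3097.5 mg.

3097.5 mg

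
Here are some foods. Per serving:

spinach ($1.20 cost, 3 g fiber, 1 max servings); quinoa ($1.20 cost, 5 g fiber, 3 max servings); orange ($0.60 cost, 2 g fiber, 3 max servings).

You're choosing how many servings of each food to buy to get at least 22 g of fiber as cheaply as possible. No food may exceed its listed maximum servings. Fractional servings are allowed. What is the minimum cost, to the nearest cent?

$5.80

Cost per g of fiber: quinoa $0.2400, orange $0.3000, spinach $0.4000.
Take 3 servings of quinoa: +15.0 g fiber for $3.60 (total $3.60, still need 7.0 g).
Take 3 servings of orange: +6.0 g fiber for $1.80 (total $5.40, still need 1.0 g).
Take 0.3333 servings of spinach: +1.0 g fiber for $0.40 (total $5.80, still need 0.0 g).
Greedy by cheapest-per-g is optimal for a single linear constraint, so the minimum cost is $5.80.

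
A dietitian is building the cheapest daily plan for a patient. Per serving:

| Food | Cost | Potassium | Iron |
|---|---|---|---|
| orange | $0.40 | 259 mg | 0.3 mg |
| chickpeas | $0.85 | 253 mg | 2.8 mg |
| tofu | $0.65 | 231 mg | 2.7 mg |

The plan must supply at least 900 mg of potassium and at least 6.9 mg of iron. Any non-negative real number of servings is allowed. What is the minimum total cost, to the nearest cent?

$2.10

With two linear requirements the optimum uses one or two foods; enumerate the corners.
orange only: max(900/259, 6.9/0.3) = 23 servings → $9.20.
chickpeas only: max(900/253, 6.9/2.8) = 3.557 servings → $3.02.
tofu only: max(900/231, 6.9/2.7) = 3.896 servings → $2.53.
orange + chickpeas with both tight: 1.193 servings and 2.337 servings → $2.46.
orange + tofu with both tight: 1.327 servings and 2.408 servings → $2.10.
chickpeas + tofu: the both-tight solution has a negative serving — not a feasible corner.
Cheapest feasible corner: $2.10.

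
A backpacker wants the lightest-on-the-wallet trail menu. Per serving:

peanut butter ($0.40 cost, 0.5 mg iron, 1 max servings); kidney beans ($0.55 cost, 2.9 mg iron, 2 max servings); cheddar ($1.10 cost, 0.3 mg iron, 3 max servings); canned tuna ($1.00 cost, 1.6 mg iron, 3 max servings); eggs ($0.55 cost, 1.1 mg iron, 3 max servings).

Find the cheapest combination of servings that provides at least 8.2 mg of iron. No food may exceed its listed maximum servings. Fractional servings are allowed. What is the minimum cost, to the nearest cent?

$2.30

Cost per mg of iron: kidney beans $0.1897, eggs $0.5000, canned tuna $0.6250, peanut butter $0.8000, cheddar $3.6667.
Take 2 servings of kidney beans: +5.8 mg iron for $1.10 (total $1.10, still need 2.4 mg).
Take 2.182 servings of eggs: +2.4 mg iron for $1.20 (total $2.30, still need 0.0 mg).
Greedy by cheapest-per-mg is optimal for a single linear constraint, so the minimum cost is $2.30.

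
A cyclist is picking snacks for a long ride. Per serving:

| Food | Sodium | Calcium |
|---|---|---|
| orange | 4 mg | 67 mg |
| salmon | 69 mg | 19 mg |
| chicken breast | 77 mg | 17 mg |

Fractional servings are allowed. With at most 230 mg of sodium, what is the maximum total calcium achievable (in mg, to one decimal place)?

Calcium per mg sodium: orange 16.75, salmon 0.2754, chicken breast 0.2208.
With no serving limits, spend the whole sodium allowance on orange: 230 mg / 4 mg × 67 mg = 3852.5 mg.

3852.5 mg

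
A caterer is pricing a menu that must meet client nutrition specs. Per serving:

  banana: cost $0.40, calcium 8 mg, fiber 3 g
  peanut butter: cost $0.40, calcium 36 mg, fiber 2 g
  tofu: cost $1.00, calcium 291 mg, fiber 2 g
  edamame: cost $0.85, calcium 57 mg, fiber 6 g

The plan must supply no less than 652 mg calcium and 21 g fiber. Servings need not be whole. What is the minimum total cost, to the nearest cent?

$4.17

Check every corner: each single food scaled to meet both minima, and each pair solved so both constraints bind.
banana only: max(652/8, 21/3) = 81.5 servings → $32.60.
peanut butter only: max(652/36, 21/2) = 18.11 servings → $7.24.
tofu only: max(652/291, 21/2) = 10.5 servings → $10.50.
edamame only: max(652/57, 21/6) = 11.44 servings → $9.72.
banana + peanut butter: intersection lies outside the first quadrant.
banana + tofu with both tight: 5.609 servings and 2.086 servings → $4.33.
banana + edamame: intersection lies outside the first quadrant.
peanut butter + tofu with both tight: 9.425 servings and 1.075 servings → $4.84.
peanut butter + edamame: intersection lies outside the first quadrant.
tofu + edamame with both tight: 1.664 servings and 2.945 servings → $4.17.
The minimum over all feasible corners is $4.17.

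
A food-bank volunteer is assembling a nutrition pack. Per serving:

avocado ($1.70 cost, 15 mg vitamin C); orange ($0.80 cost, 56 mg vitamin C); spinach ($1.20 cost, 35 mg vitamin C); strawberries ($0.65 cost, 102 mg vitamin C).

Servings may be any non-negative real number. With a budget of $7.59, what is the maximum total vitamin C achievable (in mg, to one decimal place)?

Vitamin C per dollar: strawberries 156.9, orange 70, spinach 29.17, avocado 8.824.
With no serving limits, spend the whole cost allowance on strawberries: $7.59 / $0.65 × 102 mg = 1191.0 mg.

1191.0 mg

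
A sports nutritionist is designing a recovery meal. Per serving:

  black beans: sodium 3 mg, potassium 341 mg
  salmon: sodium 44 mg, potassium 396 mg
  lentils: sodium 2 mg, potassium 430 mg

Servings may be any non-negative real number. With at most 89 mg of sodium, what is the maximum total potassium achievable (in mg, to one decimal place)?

Potassium per mg sodium: lentils 215, black beans 113.7, salmon 9.
With no serving limits, spend the whole sodium allowance on lentils: 89 mg / 2 mg × 430 mg = 19135.0 mg.

19135.0 mg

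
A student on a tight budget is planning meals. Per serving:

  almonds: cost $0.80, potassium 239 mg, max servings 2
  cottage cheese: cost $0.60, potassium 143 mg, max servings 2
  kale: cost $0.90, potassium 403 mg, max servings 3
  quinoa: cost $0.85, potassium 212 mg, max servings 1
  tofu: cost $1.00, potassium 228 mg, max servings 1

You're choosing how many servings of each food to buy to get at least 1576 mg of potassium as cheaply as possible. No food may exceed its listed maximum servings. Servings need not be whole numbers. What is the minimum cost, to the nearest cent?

$3.93

Cost per mg of potassium: kale $0.0022, almonds $0.0033, quinoa $0.0040, cottage cheese $0.0042, tofu $0.0044.
Take 3 servings of kale: +1209.0 mg potassium for $2.70 (total $2.70, still need 367.0 mg).
Take 1.536 servings of almonds: +367.0 mg potassium for $1.23 (total $3.93, still need 0.0 mg).
Greedy by cheapest-per-mg is optimal for a single linear constraint, so the minimum cost is $3.93.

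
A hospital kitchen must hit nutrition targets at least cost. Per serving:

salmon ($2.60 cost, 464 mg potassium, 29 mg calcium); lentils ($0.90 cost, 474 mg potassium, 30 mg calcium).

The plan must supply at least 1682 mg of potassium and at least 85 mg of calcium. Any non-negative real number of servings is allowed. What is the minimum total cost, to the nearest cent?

The cheapest plan sits at a corner of the feasible region — with two constraints it uses at most two foods.
salmon only: max(1682/464, 85/29) = 3.625 servings → $9.43.
lentils only: max(1682/474, 85/30) = 3.549 servings → $3.19.
salmon + lentils: the both-tight solution has a negative serving — not a feasible corner.
So the least-cost plan costs $3.19.

$3.19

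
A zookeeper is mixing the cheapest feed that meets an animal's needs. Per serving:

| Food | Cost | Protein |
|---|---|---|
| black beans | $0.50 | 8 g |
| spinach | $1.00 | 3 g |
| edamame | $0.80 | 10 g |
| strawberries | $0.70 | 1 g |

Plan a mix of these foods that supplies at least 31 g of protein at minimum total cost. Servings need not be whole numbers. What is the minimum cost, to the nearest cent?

Cost per g of protein: black beans $0.0625, edamame $0.0800, spinach $0.3333, strawberries $0.7000.
With no serving limits, use only black beans: 31 g / 8 g = 3.875 servings × $0.50 = $1.94.

$1.94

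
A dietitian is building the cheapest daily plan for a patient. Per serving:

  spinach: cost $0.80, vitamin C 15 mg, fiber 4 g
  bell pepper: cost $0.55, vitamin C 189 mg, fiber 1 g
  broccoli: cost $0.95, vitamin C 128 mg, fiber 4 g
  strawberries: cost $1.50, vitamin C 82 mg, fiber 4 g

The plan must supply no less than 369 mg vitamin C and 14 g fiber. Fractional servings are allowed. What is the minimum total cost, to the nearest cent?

$3.22

With two linear requirements the optimum uses one or two foods; enumerate the corners.
spinach only: max(369/15, 14/4) = 24.6 servings → $19.68.
bell pepper only: max(369/189, 14/1) = 14 servings → $7.70.
broccoli only: max(369/128, 14/4) = 3.5 servings → $3.33.
strawberries only: max(369/82, 14/4) = 4.5 servings → $6.75.
spinach + bell pepper with both tight: 3.073 servings and 1.709 servings → $3.40.
spinach + broccoli with both tight: 0.6991 servings and 2.801 servings → $3.22.
spinach + strawberries: the both-tight solution has a negative serving — not a feasible corner.
bell pepper + broccoli with both targets exact would need a negative amount; discard.
bell pepper + strawberries with both tight: 0.4866 servings and 3.378 servings → $5.34.
broccoli + strawberries with both tight: 1.783 servings and 1.717 servings → $4.27.
The minimum over all feasible corners is $3.22.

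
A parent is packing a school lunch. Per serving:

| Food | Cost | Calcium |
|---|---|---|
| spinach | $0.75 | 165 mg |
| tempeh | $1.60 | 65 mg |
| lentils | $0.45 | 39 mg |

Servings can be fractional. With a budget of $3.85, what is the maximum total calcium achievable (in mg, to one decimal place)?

847.0 mg

Calcium per dollar: spinach 220, lentils 86.67, tempeh 40.62.
With no serving limits, spend the whole cost allowance on spinach: $3.85 / $0.75 × 165 mg = 847.0 mg.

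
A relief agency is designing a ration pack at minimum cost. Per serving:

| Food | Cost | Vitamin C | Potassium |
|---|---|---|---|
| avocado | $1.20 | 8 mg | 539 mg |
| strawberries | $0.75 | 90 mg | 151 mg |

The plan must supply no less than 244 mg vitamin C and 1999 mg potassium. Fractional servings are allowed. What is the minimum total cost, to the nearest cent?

Compare the cost at each extreme point of the feasible region.
avocado only: max(244/8, 1999/539) = 30.5 servings → $36.60.
strawberries only: max(244/90, 1999/151) = 13.24 servings → $9.93.
avocado + strawberries with both tight: 3.025 servings and 2.442 servings → $5.46.
So the least-cost plan costs $5.46.

$5.46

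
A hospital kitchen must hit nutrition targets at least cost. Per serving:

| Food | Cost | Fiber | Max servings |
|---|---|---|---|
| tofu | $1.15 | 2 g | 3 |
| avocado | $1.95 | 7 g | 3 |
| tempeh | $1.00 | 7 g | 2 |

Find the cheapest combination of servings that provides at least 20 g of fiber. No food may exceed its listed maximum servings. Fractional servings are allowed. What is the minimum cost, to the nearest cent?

Cost per g of fiber: tempeh $0.1429, avocado $0.2786, tofu $0.5750.
Take 2 servings of tempeh: +14.0 g fiber for $2.00 (total $2.00, still need 6.0 g).
Take 0.8571 servings of avocado: +6.0 g fiber for $1.67 (total $3.67, still need 0.0 g).
Greedy by cheapest-per-g is optimal for a single linear constraint, so the minimum cost is $3.67.

$3.67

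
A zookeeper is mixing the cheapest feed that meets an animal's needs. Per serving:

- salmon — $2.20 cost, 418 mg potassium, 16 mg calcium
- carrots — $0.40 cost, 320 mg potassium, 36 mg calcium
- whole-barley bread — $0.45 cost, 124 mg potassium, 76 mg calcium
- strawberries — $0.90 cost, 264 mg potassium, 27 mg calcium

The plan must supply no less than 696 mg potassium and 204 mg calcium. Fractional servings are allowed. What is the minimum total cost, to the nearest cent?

With two linear requirements the optimum uses one or two foods; enumerate the corners.
salmon only: max(696/418, 204/16) = 12.75 servings → $28.05.
carrots only: max(696/320, 204/36) = 5.667 servings → $2.27.
whole-barley bread only: max(696/124, 204/76) = 5.613 servings → $2.53.
strawberries only: max(696/264, 204/27) = 7.556 servings → $6.80.
salmon + carrots with both targets exact would need a negative amount; discard.
salmon + whole-barley bread with both tight: 0.9267 servings and 2.489 servings → $3.16.
salmon + strawberries with both targets exact would need a negative amount; discard.
carrots + whole-barley bread with both tight: 1.39 servings and 2.026 servings → $1.47.
carrots + strawberries with both targets exact would need a negative amount; discard.
whole-barley bread + strawberries with both tight: 2.098 servings and 1.651 servings → $2.43.
The minimum over all feasible corners is $1.47.

$1.47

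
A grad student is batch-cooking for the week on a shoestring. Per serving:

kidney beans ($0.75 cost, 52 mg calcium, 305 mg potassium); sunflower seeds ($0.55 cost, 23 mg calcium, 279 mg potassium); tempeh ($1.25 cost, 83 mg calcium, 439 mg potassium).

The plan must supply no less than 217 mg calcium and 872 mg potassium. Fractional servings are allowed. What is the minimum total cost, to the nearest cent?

For a min-cost LP with two ≥-constraints, a basic feasible solution has at most two positive variables.
kidney beans only: max(217/52, 872/305) = 4.173 servings → $3.13.
sunflower seeds only: max(217/23, 872/279) = 9.435 servings → $5.19.
tempeh only: max(217/83, 872/439) = 2.614 servings → $3.27.
kidney beans + sunflower seeds with both targets exact would need a negative amount; discard.
kidney beans + tempeh: intersection lies outside the first quadrant.
sunflower seeds + tempeh with both targets exact would need a negative amount; discard.
So the least-cost plan costs $3.13.

$3.13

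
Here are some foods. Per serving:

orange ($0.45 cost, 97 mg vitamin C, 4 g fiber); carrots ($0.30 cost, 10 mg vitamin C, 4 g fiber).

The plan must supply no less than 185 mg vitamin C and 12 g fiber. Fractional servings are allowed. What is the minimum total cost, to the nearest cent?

For a min-cost LP with two ≥-constraints, a basic feasible solution has at most two positive variables.
orange only: max(185/97, 12/4) = 3 servings → $1.35.
carrots only: max(185/10, 12/4) = 18.5 servings → $5.55.
orange + carrots with both tight: 1.782 servings and 1.218 servings → $1.17.
Cheapest feasible corner: $1.17.

$1.17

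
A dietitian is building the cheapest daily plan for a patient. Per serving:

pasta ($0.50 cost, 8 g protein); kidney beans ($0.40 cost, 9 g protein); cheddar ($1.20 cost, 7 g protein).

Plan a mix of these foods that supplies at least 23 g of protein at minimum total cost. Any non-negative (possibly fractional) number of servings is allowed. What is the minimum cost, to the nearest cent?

Cost per g of protein: kidney beans $0.0444, pasta $0.0625, cheddar $0.1714.
With no serving limits, use only kidney beans: 23 g / 9 g = 2.556 servings × $0.40 = $1.02.

$1.02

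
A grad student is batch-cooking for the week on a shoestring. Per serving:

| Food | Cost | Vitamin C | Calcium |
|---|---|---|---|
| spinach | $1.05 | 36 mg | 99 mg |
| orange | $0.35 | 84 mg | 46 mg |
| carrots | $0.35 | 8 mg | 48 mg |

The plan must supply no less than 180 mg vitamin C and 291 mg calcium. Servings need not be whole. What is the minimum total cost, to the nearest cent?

$2.15

Check every corner: each single food scaled to meet both minima, and each pair solved so both constraints bind.
spinach only: max(180/36, 291/99) = 5 servings → $5.25.
orange only: max(180/84, 291/46) = 6.326 servings → $2.21.
carrots only: max(180/8, 291/48) = 22.5 servings → $7.88.
spinach + orange with both tight: 2.427 servings and 1.103 servings → $2.93.
spinach + carrots with both targets exact would need a negative amount; discard.
orange + carrots with both tight: 1.723 servings and 4.412 servings → $2.15.
So the least-cost plan costs $2.15.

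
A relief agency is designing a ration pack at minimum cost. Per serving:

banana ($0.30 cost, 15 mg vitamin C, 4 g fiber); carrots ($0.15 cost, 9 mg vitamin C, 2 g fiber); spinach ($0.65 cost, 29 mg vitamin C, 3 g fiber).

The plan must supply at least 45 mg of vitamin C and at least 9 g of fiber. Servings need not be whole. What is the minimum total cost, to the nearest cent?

At the optimum either one food covers both requirements or two foods hit both targets exactly; no other combination can be cheaper.
banana only: max(45/15, 9/4) = 3 servings → $0.90.
carrots only: max(45/9, 9/2) = 5 servings → $0.75.
spinach only: max(45/29, 9/3) = 3 servings → $1.95.
banana + carrots: the both-tight solution has a negative serving — not a feasible corner.
banana + spinach with both tight: 1.775 servings and 0.6338 servings → $0.94.
carrots + spinach with both tight: 4.065 servings and 0.2903 servings → $0.80.
Cheapest feasible corner: $0.75.

$0.75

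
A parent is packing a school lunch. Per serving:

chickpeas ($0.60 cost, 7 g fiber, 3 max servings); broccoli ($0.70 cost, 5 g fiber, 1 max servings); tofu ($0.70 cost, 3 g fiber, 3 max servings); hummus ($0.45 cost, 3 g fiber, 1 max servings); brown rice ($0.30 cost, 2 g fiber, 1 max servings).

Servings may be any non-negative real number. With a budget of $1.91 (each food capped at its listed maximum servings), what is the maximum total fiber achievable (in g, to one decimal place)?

21.8 g

Fiber per dollar: chickpeas 11.67, broccoli 7.143, hummus 6.667, brown rice 6.667, tofu 4.286.
Take 3 servings of chickpeas: spends $1.80, +21.0 g fiber (running total 21.0 g).
Take 0.1571 servings of broccoli: spends $0.11, +0.8 g fiber (running total 21.8 g).
Greedy by best ratio exhausts the cost allowance optimally: 21.8 g.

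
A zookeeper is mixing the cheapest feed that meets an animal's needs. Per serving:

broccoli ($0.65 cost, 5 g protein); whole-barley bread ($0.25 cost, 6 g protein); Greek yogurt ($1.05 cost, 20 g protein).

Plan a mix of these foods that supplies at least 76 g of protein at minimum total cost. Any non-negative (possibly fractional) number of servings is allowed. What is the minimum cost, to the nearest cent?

$3.17

Cost per g of protein: whole-barley bread $0.0417, Greek yogurt $0.0525, broccoli $0.1300.
With no serving limits, use only whole-barley bread: 76 g / 6 g = 12.67 servings × $0.25 = $3.17.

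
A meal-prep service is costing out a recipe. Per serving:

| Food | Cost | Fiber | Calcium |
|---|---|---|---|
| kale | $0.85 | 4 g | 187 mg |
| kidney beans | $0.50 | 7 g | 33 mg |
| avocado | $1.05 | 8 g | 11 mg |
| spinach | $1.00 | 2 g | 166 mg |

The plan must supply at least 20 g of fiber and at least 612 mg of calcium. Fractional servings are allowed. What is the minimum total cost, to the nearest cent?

$3.17

Minimising a linear cost over {fiber ≥ 20, calcium ≥ 612, servings ≥ 0} — the optimum is at a vertex, using one or two foods.
kale only: max(20/4, 612/187) = 5 servings → $4.25.
kidney beans only: max(20/7, 612/33) = 18.55 servings → $9.27.
avocado only: max(20/8, 612/11) = 55.64 servings → $58.42.
spinach only: max(20/2, 612/166) = 10 servings → $10.00.
kale + kidney beans with both tight: 3.079 servings and 1.098 servings → $3.17.
kale + avocado with both tight: 3.22 servings and 0.8898 servings → $3.67.
kale + spinach: intersection lies outside the first quadrant.
kidney beans + avocado: the both-tight solution has a negative serving — not a feasible corner.
kidney beans + spinach with both tight: 1.912 servings and 3.307 servings → $4.26.
avocado + spinach with both tight: 1.605 servings and 3.58 servings → $5.27.
Cheapest feasible corner: $3.17.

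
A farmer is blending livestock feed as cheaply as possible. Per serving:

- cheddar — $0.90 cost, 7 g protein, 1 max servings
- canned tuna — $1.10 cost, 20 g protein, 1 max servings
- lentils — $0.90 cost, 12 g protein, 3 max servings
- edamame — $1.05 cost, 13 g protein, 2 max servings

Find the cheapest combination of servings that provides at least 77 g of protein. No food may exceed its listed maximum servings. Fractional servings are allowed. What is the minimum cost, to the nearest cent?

Cost per g of protein: canned tuna $0.0550, lentils $0.0750, edamame $0.0808, cheddar $0.1286.
Take 1 serving of canned tuna: +20.0 g protein for $1.10 (total $1.10, still need 57.0 g).
Take 3 servings of lentils: +36.0 g protein for $2.70 (total $3.80, still need 21.0 g).
Take 1.615 servings of edamame: +21.0 g protein for $1.70 (total $5.50, still need 0.0 g).
Filling from the cheapest source first is optimal under one linear minimum: $5.50.

$5.50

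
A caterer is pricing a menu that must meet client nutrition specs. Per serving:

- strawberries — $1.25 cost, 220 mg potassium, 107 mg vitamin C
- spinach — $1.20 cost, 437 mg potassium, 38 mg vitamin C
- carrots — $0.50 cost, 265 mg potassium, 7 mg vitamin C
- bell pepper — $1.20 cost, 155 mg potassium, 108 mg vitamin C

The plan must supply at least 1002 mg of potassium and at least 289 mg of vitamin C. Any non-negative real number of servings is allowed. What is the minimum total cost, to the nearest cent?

$4.06

Check every corner: each single food scaled to meet both minima, and each pair solved so both constraints bind.
strawberries only: max(1002/220, 289/107) = 4.555 servings → $5.69.
spinach only: max(1002/437, 289/38) = 7.605 servings → $9.13.
carrots only: max(1002/265, 289/7) = 41.29 servings → $20.64.
bell pepper only: max(1002/155, 289/108) = 6.465 servings → $7.76.
strawberries + spinach with both tight: 2.297 servings and 1.136 servings → $4.24.
strawberries + carrots with both tight: 2.594 servings and 1.627 servings → $4.06.
strawberries + bell pepper: the both-tight solution has a negative serving — not a feasible corner.
spinach + carrots with both targets exact would need a negative amount; discard.
spinach + bell pepper with both tight: 1.535 servings and 2.136 servings → $4.41.
carrots + bell pepper with both tight: 2.303 servings and 2.527 servings → $4.18.
So the least-cost plan costs $4.06.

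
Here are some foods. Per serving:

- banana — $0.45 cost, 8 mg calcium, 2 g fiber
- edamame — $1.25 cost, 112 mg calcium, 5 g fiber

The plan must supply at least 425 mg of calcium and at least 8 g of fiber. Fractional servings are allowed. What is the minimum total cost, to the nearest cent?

The cheapest plan sits at a corner of the feasible region — with two constraints it uses at most two foods.
banana only: max(425/8, 8/2) = 53.12 servings → $23.91.
edamame only: max(425/112, 8/5) = 3.795 servings → $4.74.
banana + edamame: intersection lies outside the first quadrant.
The minimum over all feasible corners is $4.74.

$4.74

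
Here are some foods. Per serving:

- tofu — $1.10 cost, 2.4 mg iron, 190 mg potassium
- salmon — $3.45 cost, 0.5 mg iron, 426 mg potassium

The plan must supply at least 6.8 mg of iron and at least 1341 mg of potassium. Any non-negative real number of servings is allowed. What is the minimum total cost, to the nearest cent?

$7.76

A basic optimal solution has at most two foods positive. Try each food alone and each pair with both targets met exactly.
tofu only: max(6.8/2.4, 1341/190) = 7.058 servings → $7.76.
salmon only: max(6.8/0.5, 1341/426) = 13.6 servings → $46.92.
tofu + salmon with both tight: 2.401 servings and 2.077 servings → $9.81.
So the least-cost plan costs $7.76.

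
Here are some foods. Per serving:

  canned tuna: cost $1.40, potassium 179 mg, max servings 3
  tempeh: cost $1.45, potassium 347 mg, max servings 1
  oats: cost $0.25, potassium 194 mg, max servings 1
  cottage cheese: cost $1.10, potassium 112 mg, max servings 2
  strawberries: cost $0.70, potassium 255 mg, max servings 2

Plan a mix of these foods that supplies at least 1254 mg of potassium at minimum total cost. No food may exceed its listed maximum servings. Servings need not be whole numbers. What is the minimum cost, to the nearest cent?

Cost per mg of potassium: oats $0.0013, strawberries $0.0027, tempeh $0.0042, canned tuna $0.0078, cottage cheese $0.0098.
Take 1 serving of oats: +194.0 mg potassium for $0.25 (total $0.25, still need 1060.0 mg).
Take 2 servings of strawberries: +510.0 mg potassium for $1.40 (total $1.65, still need 550.0 mg).
Take 1 serving of tempeh: +347.0 mg potassium for $1.45 (total $3.10, still need 203.0 mg).
Take 1.134 servings of canned tuna: +203.0 mg potassium for $1.59 (total $4.69, still need 0.0 mg).
Greedy by cheapest-per-mg is optimal for a single linear constraint, so the minimum cost is $4.69.

$4.69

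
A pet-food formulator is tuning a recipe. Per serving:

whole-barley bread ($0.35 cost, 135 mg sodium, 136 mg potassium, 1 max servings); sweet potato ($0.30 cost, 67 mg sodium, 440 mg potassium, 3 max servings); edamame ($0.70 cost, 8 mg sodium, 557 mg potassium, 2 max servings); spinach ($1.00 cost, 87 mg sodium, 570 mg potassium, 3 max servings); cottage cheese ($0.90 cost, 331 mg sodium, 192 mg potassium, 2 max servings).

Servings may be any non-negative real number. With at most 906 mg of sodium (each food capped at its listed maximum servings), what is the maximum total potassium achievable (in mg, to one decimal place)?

Potassium per mg sodium: edamame 69.62, sweet potato 6.567, spinach 6.552, whole-barley bread 1.007, cottage cheese 0.5801.
Take 2 servings of edamame: uses 16 mg sodium, +1114.0 mg potassium (running total 1114.0 mg).
Take 3 servings of sweet potato: uses 201 mg sodium, +1320.0 mg potassium (running total 2434.0 mg).
Take 3 servings of spinach: uses 261 mg sodium, +1710.0 mg potassium (running total 4144.0 mg).
Take 1 serving of whole-barley bread: uses 135 mg sodium, +136.0 mg potassium (running total 4280.0 mg).
Take 0.8852 servings of cottage cheese: uses 293 mg sodium, +170.0 mg potassium (running total 4450.0 mg).
Greedy by best ratio exhausts the sodium allowance optimally: 4450.0 mg.

4450.0 mg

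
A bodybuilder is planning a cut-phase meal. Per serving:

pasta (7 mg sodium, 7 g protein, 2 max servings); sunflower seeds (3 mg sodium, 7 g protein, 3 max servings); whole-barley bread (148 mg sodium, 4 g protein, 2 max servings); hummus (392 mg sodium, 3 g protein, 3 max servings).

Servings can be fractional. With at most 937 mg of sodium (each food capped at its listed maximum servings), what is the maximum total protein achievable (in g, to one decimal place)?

Protein per mg sodium: sunflower seeds 2.333, pasta 1, whole-barley bread 0.02703, hummus 0.007653.
Take 3 servings of sunflower seeds: uses 9 mg sodium, +21.0 g protein (running total 21.0 g).
Take 2 servings of pasta: uses 14 mg sodium, +14.0 g protein (running total 35.0 g).
Take 2 servings of whole-barley bread: uses 296 mg sodium, +8.0 g protein (running total 43.0 g).
Take 1.577 servings of hummus: uses 618 mg sodium, +4.7 g protein (running total 47.7 g).
Greedy by best ratio exhausts the sodium allowance optimally: 47.7 g.

47.7 g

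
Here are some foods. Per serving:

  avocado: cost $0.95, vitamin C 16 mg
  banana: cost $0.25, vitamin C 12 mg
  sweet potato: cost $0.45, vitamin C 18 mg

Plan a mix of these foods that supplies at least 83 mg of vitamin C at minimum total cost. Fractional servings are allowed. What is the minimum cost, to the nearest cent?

Cost per mg of vitamin C: banana $0.0208, sweet potato $0.0250, avocado $0.0594.
With no serving limits, use only banana: 83 mg / 12 mg = 6.917 servings × $0.25 = $1.73.

$1.73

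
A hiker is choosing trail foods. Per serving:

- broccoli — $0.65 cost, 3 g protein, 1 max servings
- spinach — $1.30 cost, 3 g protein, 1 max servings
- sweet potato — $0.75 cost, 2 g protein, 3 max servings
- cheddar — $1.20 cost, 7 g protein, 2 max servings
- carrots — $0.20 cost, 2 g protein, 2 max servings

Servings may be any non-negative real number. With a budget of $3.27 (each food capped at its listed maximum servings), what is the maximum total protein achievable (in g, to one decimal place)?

20.2 g

Protein per dollar: carrots 10, cheddar 5.833, broccoli 4.615, sweet potato 2.667, spinach 2.308.
Take 2 servings of carrots: spends $0.40, +4.0 g protein (running total 4.0 g).
Take 2 servings of cheddar: spends $2.40, +14.0 g protein (running total 18.0 g).
Take 0.7231 servings of broccoli: spends $0.47, +2.2 g protein (running total 20.2 g).
Greedy by best ratio exhausts the cost allowance optimally: 20.2 g.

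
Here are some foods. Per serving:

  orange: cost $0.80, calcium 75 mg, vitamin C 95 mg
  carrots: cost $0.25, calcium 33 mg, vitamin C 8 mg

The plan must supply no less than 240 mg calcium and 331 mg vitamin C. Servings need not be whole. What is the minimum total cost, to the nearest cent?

$2.79

The cheapest plan sits at a corner of the feasible region — with two constraints it uses at most two foods.
orange only: max(240/75, 331/95) = 3.484 servings → $2.79.
carrots only: max(240/33, 331/8) = 41.38 servings → $10.34.
orange + carrots: the both-tight solution has a negative serving — not a feasible corner.
So the least-cost plan costs $2.79.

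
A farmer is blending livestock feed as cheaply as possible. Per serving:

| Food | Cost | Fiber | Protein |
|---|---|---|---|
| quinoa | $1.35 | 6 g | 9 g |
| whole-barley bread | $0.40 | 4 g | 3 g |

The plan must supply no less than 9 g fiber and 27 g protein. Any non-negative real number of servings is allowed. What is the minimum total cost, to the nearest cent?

$3.60

Check every corner: each single food scaled to meet both minima, and each pair solved so both constraints bind.
quinoa only: max(9/6, 27/9) = 3 servings → $4.05.
whole-barley bread only: max(9/4, 27/3) = 9 servings → $3.60.
quinoa + whole-barley bread: intersection lies outside the first quadrant.
The minimum over all feasible corners is $3.60.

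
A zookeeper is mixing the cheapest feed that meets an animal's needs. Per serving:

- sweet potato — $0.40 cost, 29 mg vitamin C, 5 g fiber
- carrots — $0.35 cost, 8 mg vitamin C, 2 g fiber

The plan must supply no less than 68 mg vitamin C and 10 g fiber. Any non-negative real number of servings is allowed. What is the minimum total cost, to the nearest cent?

$0.94

With two linear requirements the optimum uses one or two foods; enumerate the corners.
sweet potato only: max(68/29, 10/5) = 2.345 servings → $0.94.
carrots only: max(68/8, 10/2) = 8.5 servings → $2.98.
sweet potato + carrots with both targets exact would need a negative amount; discard.
The minimum over all feasible corners is $0.94.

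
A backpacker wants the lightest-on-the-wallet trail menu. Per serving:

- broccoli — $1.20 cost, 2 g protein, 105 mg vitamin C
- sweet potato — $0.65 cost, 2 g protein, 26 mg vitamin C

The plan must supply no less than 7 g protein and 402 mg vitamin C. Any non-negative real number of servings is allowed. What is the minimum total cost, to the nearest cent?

$4.59

broccoli only: max(7/2, 402/105) = 3.829 servings → $4.59.
sweet potato only: max(7/2, 402/26) = 15.46 servings → $10.05.
broccoli + sweet potato with both targets exact would need a negative amount; discard.
The minimum over all feasible corners is $4.59.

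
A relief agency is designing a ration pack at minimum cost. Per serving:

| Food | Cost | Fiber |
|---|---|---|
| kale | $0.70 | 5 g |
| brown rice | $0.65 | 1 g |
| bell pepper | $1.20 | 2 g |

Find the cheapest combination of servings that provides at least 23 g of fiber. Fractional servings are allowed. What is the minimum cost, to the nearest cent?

$3.22

Cost per g of fiber: kale $0.1400, bell pepper $0.6000, brown rice $0.6500.
With no serving limits, use only kale: 23 g / 5 g = 4.6 servings × $0.70 = $3.22.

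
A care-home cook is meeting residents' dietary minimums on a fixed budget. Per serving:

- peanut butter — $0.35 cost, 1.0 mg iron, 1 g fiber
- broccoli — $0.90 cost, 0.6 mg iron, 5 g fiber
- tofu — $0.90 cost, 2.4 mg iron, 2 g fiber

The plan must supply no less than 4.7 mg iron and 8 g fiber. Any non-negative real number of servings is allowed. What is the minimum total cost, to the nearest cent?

For a min-cost LP with two ≥-constraints, a basic feasible solution has at most two positive variables.
peanut butter only: max(4.7/1.0, 8/1) = 8 servings → $2.80.
broccoli only: max(4.7/0.6, 8/5) = 7.833 servings → $7.05.
tofu only: max(4.7/2.4, 8/2) = 4 servings → $3.60.
peanut butter + broccoli with both tight: 4.25 servings and 0.75 servings → $2.16.
peanut butter + tofu with both targets exact would need a negative amount; discard.
broccoli + tofu with both tight: 0.9074 servings and 1.731 servings → $2.38.
Cheapest feasible corner: $2.16.

$2.16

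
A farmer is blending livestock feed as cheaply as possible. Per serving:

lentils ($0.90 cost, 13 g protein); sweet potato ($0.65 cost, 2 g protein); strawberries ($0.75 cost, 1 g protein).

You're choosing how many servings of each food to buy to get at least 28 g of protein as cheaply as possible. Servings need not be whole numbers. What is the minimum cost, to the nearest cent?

$1.94

Cost per g of protein: lentils $0.0692, sweet potato $0.3250, strawberries $0.7500.
With no serving limits, use only lentils: 28 g / 13 g = 2.154 servings × $0.90 = $1.94.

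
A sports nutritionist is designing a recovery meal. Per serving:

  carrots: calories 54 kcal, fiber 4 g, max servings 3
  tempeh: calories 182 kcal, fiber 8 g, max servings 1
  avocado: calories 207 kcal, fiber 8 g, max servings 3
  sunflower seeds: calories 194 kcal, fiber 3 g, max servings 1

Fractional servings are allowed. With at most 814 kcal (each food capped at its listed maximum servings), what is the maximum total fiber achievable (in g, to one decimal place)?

Fiber per kcal: carrots 0.07407, tempeh 0.04396, avocado 0.03865, sunflower seeds 0.01546.
Take 3 servings of carrots: uses 162 kcal, +12.0 g fiber (running total 12.0 g).
Take 1 serving of tempeh: uses 182 kcal, +8.0 g fiber (running total 20.0 g).
Take 2.271 servings of avocado: uses 470 kcal, +18.2 g fiber (running total 38.2 g).
Filling greedily by fiber-per-kcal is optimal for one linear limit, giving 38.2 g.

38.2 g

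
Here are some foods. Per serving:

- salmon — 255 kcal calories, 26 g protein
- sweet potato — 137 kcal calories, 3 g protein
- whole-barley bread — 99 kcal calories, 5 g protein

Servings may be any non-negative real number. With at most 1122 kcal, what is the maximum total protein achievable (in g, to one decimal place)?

114.4 g

Protein per kcal: salmon 0.102, whole-barley bread 0.05051, sweet potato 0.0219.
With no serving limits, spend the whole calories allowance on salmon: 1122 kcal / 255 kcal × 26 g = 114.4 g.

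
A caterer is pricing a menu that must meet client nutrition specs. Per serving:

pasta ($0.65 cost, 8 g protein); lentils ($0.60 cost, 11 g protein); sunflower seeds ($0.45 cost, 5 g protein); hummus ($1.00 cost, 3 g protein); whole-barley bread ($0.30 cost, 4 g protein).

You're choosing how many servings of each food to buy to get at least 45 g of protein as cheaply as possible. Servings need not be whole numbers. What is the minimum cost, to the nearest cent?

Cost per g of protein: lentils $0.0545, whole-barley bread $0.0750, pasta $0.0813, sunflower seeds $0.0900, hummus $0.3333.
With no serving limits, use only lentils: 45 g / 11 g = 4.091 servings × $0.60 = $2.45.

$2.45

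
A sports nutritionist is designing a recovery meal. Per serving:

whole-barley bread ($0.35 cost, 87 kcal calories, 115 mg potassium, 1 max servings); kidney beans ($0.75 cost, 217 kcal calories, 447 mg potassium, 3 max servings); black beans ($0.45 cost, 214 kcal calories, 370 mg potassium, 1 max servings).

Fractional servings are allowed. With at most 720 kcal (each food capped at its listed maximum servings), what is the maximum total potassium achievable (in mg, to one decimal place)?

Potassium per kcal: kidney beans 2.06, black beans 1.729, whole-barley bread 1.322.
Take 3 servings of kidney beans: uses 651 kcal, +1341.0 mg potassium (running total 1341.0 mg).
Take 0.3224 servings of black beans: uses 69 kcal, +119.3 mg potassium (running total 1460.3 mg).
Greedy by best ratio exhausts the calories allowance optimally: 1460.3 mg.

1460.3 mg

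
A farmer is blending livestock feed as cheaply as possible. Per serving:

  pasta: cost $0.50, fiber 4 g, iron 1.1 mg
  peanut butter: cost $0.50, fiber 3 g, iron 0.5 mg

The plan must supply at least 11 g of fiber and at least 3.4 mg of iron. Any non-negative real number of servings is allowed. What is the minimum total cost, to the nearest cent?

This is a tiny linear program; its minimum lies at a vertex of the feasible set. List the vertices and price them.
pasta only: max(11/4, 3.4/1.1) = 3.091 servings → $1.55.
peanut butter only: max(11/3, 3.4/0.5) = 6.8 servings → $3.40.
pasta + peanut butter: the both-tight solution has a negative serving — not a feasible corner.
The minimum over all feasible corners is $1.55.

$1.55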